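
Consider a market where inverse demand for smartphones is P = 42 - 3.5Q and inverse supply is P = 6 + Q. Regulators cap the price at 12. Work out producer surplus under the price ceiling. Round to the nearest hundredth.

18.00

Free-market equilibrium: 42 - 3.5Q = 6 + Q gives Q* = 8, P* = 14.
At the ceiling price 12, quantity supplied is (12 - 6)/1 = 6; supply is the short side, so Q = 6 trades at P = 12.
PS is the triangle above supply below 12: (1/2)(6)(12 - 6) = 18.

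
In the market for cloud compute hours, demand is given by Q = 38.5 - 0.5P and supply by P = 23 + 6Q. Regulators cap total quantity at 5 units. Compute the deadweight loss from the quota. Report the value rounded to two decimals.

12.25

Rewriting demand in inverse form: P = 77 - 2Q.
Unrestricted equilibrium: Q* = (77 - 23)/(2 + 6) = 6.75.
At Q = 5 the demand price is 77 - 2(5) = 67 and the supply price is 23 + 6(5) = 53.
Deadweight loss is the triangle between the curves from 5 to 6.75: (1/2)(67 - 53)(6.75 - 5) = 12.25.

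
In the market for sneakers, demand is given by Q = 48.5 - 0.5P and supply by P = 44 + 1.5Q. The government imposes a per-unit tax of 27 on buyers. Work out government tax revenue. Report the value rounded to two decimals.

200.57

Rewriting demand in inverse form: P = 97 - 2Q.
Pre-tax equilibrium: 97 - 2Q = 44 + 1.5Q gives Q* = 15.1429, P* = 66.7143.
With the tax, buyers' net willingness to pay falls by 27: (97 - 27) - 2Q = 44 + 1.5Q, so Q_t = 7.4286. Buyers pay P_b = 82.1429; sellers receive P_s = P_b - 27 = 55.1429.
Tax revenue = t x Q_t = 27 x 7.4286 = 200.5714.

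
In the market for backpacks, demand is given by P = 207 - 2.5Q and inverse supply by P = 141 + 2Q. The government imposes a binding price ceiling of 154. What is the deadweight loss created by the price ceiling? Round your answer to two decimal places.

150.06

Without the control, 207 - 2.5Q = 141 + 2Q so Q* = 14.6667 and P* = 170.3333.
At P = 154, sellers supply (154 - 141)/2 = 6.5 while buyers want more, so the quantity traded is 6.5 at price 154.
The lost-trades triangle has base Q* - 6.5 = 8.1667 and height equal to the gap between the curves at Q = 6.5, which is 190.75 - 154 = 36.75. DWL = (1/2)(8.1667)(36.75) = 150.0625.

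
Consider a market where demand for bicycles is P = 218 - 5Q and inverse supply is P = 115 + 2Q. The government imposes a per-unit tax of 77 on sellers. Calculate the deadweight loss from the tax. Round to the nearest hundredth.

Pre-tax equilibrium: 218 - 5Q = 115 + 2Q gives Q* = 14.7143, P* = 144.4286.
A tax on sellers shifts supply up by 77: 218 - 5Q = 115 + 2Q + 77, so Q_t = 3.7143. Buyers pay P_b = 199.4286; sellers receive P_s = P_b - 77 = 122.4286.
The welfare triangle lost has base Q* - Q_t = 11 and height t = 77, so DWL = (1/2)(11)(77) = 423.5.

423.50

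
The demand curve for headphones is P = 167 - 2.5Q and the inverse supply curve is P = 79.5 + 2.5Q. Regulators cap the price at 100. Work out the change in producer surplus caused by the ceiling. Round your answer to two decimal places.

-298.76

Without the control, 167 - 2.5Q = 79.5 + 2.5Q so Q* = 17.5 and P* = 123.25.
At P = 100, sellers supply (100 - 79.5)/2.5 = 8.2 while buyers want more, so the quantity traded is 8.2 at price 100.
PS goes from (1/2)(17.5)(43.75) = 382.8125 to 84.05 (computed as (100 - 79.5)(8.2) - (1/2)(2.5)(8.2)^2), a change of -298.7625.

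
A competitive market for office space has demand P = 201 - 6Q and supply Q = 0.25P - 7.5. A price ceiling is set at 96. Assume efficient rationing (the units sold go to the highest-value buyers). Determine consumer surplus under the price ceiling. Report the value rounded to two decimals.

Rewriting supply in inverse form: P = 30 + 4Q.
Without the control, 201 - 6Q = 30 + 4Q so Q* = 17.1 and P* = 98.4.
At P = 96, sellers supply (96 - 30)/4 = 16.5 while buyers want more, so the quantity traded is 16.5 at price 96.
The demand price at Q = 16.5 is 102. CS is the trapezoid between demand and 96 over [0, 16.5]: (1/2)[(201 - 96) + (102 - 96)](16.5) = 915.75.

915.75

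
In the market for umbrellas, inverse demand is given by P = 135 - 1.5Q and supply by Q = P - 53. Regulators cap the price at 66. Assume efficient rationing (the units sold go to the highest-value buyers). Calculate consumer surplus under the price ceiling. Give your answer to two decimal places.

Rewriting supply in inverse form: P = 53 + Q.
Free-market equilibrium: 135 - 1.5Q = 53 + Q gives Q* = 32.8, P* = 85.8.
At P = 66, sellers supply (66 - 53)/1 = 13 while buyers want more, so the quantity traded is 13 at price 66.
The demand price at Q = 13 is 115.5. CS is the trapezoid between demand and 66 over [0, 13]: (1/2)[(135 - 66) + (115.5 - 66)](13) = 770.25.

770.25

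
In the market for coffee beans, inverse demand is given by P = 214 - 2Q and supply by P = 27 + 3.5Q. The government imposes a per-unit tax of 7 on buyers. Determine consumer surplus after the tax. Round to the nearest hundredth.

1071.07

Pre-tax equilibrium: 214 - 2Q = 27 + 3.5Q gives Q* = 34, P* = 146.
A tax on buyers shifts demand down by 7: (214 - 7) - 2Q = 27 + 3.5Q, so Q_t = 32.7273. Buyers pay P_b = 148.5455; sellers receive P_s = P_b - 7 = 141.5455.
CS = (1/2)(Q_t)(214 - P_b) = (1/2)(32.7273)(65.4545) = 1071.0744.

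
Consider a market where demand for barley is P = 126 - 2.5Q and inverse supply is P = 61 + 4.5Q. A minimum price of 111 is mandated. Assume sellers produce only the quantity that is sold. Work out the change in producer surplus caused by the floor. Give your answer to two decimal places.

Free-market equilibrium: 126 - 2.5Q = 61 + 4.5Q gives Q* = 9.2857, P* = 102.7857.
At the floor price 111, quantity demanded is (126 - 111)/2.5 = 6; demand is the short side, so Q = 6 trades at P = 111.
PS goes from (1/2)(9.2857)(41.7857) = 194.0051 to 219 (computed as (111 - 61)(6) - (1/2)(4.5)(6)^2), a change of 24.9949.

24.99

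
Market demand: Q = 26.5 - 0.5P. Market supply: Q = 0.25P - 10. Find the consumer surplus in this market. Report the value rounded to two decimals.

4.69

Rewriting demand in inverse form: P = 53 - 2Q.
Rewriting supply in inverse form: P = 40 + 4Q.
Setting demand equal to supply, 13 = 6Q, so Q* = 2.1667 and P* = 48.6667.
CS is the area between the demand curve and P* from 0 to Q*: (1/2)(2.1667)(4.3333) = 4.6944.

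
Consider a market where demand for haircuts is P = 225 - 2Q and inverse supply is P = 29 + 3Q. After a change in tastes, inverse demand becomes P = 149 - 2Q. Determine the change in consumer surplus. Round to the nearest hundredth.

-960.64

Initial equilibrium: Q_0 = 39.2, P_0 = 146.6; CS_0 = (1/2)(39.2)(78.4) = 1536.64, PS_0 = (1/2)(39.2)(117.6) = 2304.96.
New equilibrium: 149 - 2Q = 29 + 3Q gives Q_1 = 24, P_1 = 101; CS_1 = 576, PS_1 = 864.
Change in consumer surplus = 576 - 1536.64 = -960.64.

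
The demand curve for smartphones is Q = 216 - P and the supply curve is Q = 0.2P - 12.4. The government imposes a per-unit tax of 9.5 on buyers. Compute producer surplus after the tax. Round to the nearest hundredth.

1450.02

Rewriting demand in inverse form: P = 216 - Q.
Rewriting supply in inverse form: P = 62 + 5Q.
Without the tax, 216 - Q = 62 + 5Q so Q* = 25.6667 and P* = 190.3333.
With the tax, buyers' net willingness to pay falls by 9.5: (216 - 9.5) - Q = 62 + 5Q, so Q_t = 24.0833. Buyers pay P_b = 191.9167; sellers receive P_s = P_b - 9.5 = 182.4167.
Producer surplus is the triangle above supply below P_s: (1/2)(24.0833)(182.4167 - 62) = 1450.0174.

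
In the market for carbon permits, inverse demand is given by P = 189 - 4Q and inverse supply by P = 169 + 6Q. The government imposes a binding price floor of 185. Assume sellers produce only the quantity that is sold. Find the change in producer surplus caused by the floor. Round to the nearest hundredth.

1.00

Without the control, 189 - 4Q = 169 + 6Q so Q* = 2 and P* = 181.
At the floor price 185, quantity demanded is (189 - 185)/4 = 1; demand is the short side, so Q = 1 trades at P = 185.
PS goes from (1/2)(2)(12) = 12 to 13 (computed as (185 - 169)(1) - (1/2)(6)(1)^2), a change of 1.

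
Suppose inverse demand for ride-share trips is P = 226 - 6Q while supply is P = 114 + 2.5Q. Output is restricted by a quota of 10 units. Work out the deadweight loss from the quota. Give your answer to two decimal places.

42.88

Unrestricted equilibrium: Q* = (226 - 114)/(6 + 2.5) = 13.1765.
At Q = 10 the demand price is 226 - 6(10) = 166 and the supply price is 114 + 2.5(10) = 139.
Deadweight loss is the triangle between the curves from 10 to 13.1765: (1/2)(166 - 139)(13.1765 - 10) = 42.8824.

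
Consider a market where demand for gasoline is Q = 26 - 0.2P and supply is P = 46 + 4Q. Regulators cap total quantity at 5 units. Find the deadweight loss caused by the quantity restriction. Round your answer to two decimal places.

84.50

Rewriting demand in inverse form: P = 130 - 5Q.
Unrestricted equilibrium: Q* = (130 - 46)/(5 + 4) = 9.3333.
At Q = 5 the demand price is 130 - 5(5) = 105 and the supply price is 46 + 4(5) = 66.
Deadweight loss is the triangle between the curves from 5 to 9.3333: (1/2)(105 - 66)(9.3333 - 5) = 84.5.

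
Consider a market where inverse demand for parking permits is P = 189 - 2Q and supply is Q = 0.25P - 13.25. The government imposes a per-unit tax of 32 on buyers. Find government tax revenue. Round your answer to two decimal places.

Rewriting supply in inverse form: P = 53 + 4Q.
Pre-tax equilibrium: 189 - 2Q = 53 + 4Q gives Q* = 22.6667, P* = 143.6667.
With the tax, buyers' net willingness to pay falls by 32: (189 - 32) - 2Q = 53 + 4Q, so Q_t = 17.3333. Buyers pay P_b = 154.3333; sellers receive P_s = P_b - 32 = 122.3333.
Revenue is the tax times quantity traded: 32 x 17.3333 = 554.6667.

554.67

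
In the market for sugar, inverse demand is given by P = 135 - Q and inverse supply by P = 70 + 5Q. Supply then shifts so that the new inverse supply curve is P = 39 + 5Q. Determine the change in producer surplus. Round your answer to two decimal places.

Initial equilibrium: Q_0 = 10.8333, P_0 = 124.1667; CS_0 = (1/2)(10.8333)(10.8333) = 58.6806, PS_0 = (1/2)(10.8333)(54.1667) = 293.4028.
New equilibrium: 135 - Q = 39 + 5Q gives Q_1 = 16, P_1 = 119; CS_1 = 128, PS_1 = 640.
Change in producer surplus = 640 - 293.4028 = 346.5972.

346.60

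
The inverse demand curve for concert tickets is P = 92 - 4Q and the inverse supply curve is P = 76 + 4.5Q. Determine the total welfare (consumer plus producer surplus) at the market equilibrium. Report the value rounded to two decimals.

15.06

Set 92 - 4Q = 76 + 4.5Q, which gives 16 = 8.5Q, so Q* = 1.8824 and P* = 92 - 4(1.8824) = 84.4706.
CS = (1/2)(1.8824)(7.5294) = 7.0865 and PS = (1/2)(1.8824)(8.4706) = 7.9723, so total surplus = 15.0588.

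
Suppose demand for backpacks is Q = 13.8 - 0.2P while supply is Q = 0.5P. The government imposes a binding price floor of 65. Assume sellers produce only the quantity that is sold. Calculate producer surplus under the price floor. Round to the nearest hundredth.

51.36

Rewriting demand in inverse form: P = 69 - 5Q.
Rewriting supply in inverse form: P = 2Q.
Without the control, 69 - 5Q = 2Q so Q* = 9.8571 and P* = 19.7143.
At P = 65, buyers demand (69 - 65)/5 = 0.8 while sellers would supply more, so the quantity traded is 0.8 at price 65.
The supply price at Q = 0.8 is 1.6. PS is the trapezoid between 65 and supply over [0, 0.8]: (1/2)[(65 - 0) + (65 - 1.6)](0.8) = 51.36.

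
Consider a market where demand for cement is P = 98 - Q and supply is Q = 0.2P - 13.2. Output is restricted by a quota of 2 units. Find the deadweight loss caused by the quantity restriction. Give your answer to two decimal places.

33.33

Rewriting supply in inverse form: P = 66 + 5Q.
Without the quota, 98 - Q = 66 + 5Q gives Q* = 5.3333.
At Q = 2 the demand price is 98 - (2) = 96 and the supply price is 66 + 5(2) = 76.
DWL = (1/2)(gap between curves at 2) x (Q* - 2) = (1/2)(20)(3.3333) = 33.3333.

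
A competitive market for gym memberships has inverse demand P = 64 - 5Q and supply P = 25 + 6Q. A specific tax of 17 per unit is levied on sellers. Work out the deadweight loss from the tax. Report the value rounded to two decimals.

Pre-tax equilibrium: 64 - 5Q = 25 + 6Q gives Q* = 3.5455, P* = 46.2727.
A tax on sellers shifts supply up by 17: 64 - 5Q = 25 + 6Q + 17, so Q_t = 2. Buyers pay P_b = 54; sellers receive P_s = P_b - 17 = 37.
The welfare triangle lost has base Q* - Q_t = 1.5455 and height t = 17, so DWL = (1/2)(1.5455)(17) = 13.1364.

13.14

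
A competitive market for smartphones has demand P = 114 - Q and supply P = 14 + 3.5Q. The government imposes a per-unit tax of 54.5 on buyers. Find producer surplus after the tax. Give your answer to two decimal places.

Without the tax, 114 - Q = 14 + 3.5Q so Q* = 22.2222 and P* = 91.7778.
A tax on buyers shifts demand down by 54.5: (114 - 54.5) - Q = 14 + 3.5Q, so Q_t = 10.1111. Buyers pay P_b = 103.8889; sellers receive P_s = P_b - 54.5 = 49.3889.
PS = (1/2)(Q_t)(P_s - 14) = (1/2)(10.1111)(35.3889) = 178.9105.

178.91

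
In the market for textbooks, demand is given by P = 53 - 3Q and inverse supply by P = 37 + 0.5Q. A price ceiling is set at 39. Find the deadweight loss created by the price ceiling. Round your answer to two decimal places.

0.57

Free-market equilibrium: 53 - 3Q = 37 + 0.5Q gives Q* = 4.5714, P* = 39.2857.
At the ceiling price 39, quantity supplied is (39 - 37)/0.5 = 4; supply is the short side, so Q = 4 trades at P = 39.
The lost-trades triangle has base Q* - 4 = 0.5714 and height equal to the gap between the curves at Q = 4, which is 41 - 39 = 2. DWL = (1/2)(0.5714)(2) = 0.5714.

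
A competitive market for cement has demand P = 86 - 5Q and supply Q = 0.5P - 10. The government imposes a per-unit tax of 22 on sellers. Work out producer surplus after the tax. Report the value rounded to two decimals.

Rewriting supply in inverse form: P = 20 + 2Q.
Without the tax, 86 - 5Q = 20 + 2Q so Q* = 9.4286 and P* = 38.8571.
With the tax, sellers need 22 more per unit: 86 - 5Q = 20 + 2Q + 22, so Q_t = 6.2857. Buyers pay P_b = 54.5714; sellers receive P_s = P_b - 22 = 32.5714.
Producer surplus is the triangle above supply below P_s: (1/2)(6.2857)(32.5714 - 20) = 39.5102.

39.51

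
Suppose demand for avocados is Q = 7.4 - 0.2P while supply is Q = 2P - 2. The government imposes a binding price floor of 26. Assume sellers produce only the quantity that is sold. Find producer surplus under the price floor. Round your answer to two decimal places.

Rewriting demand in inverse form: P = 37 - 5Q.
Rewriting supply in inverse form: P = 1 + 0.5Q.
Free-market equilibrium: 37 - 5Q = 1 + 0.5Q gives Q* = 6.5455, P* = 4.2727.
At P = 26, buyers demand (37 - 26)/5 = 2.2 while sellers would supply more, so the quantity traded is 2.2 at price 26.
The supply price at Q = 2.2 is 2.1. PS is the trapezoid between 26 and supply over [0, 2.2]: (1/2)[(26 - 1) + (26 - 2.1)](2.2) = 53.79.

53.79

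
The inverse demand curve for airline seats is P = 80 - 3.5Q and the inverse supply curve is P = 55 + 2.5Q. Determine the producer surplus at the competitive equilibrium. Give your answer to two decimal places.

21.70

Setting demand equal to supply, 25 = 6Q, so Q* = 4.1667 and P* = 65.4167.
PS is the area between P* and the supply curve from 0 to Q*: (1/2)(4.1667)(10.4167) = 21.7014.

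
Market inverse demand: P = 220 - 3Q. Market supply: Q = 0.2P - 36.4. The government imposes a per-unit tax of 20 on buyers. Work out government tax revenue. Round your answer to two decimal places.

Rewriting supply in inverse form: P = 182 + 5Q.
Pre-tax equilibrium: 220 - 3Q = 182 + 5Q gives Q* = 4.75, P* = 205.75.
With the tax, buyers' net willingness to pay falls by 20: (220 - 20) - 3Q = 182 + 5Q, so Q_t = 2.25. Buyers pay P_b = 213.25; sellers receive P_s = P_b - 20 = 193.25.
Tax revenue = t x Q_t = 20 x 2.25 = 45.

45.00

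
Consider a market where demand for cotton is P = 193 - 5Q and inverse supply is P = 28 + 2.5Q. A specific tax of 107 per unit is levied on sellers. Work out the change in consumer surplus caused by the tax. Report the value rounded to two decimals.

Pre-tax equilibrium: 193 - 5Q = 28 + 2.5Q gives Q* = 22, P* = 83.
A tax on sellers shifts supply up by 107: 193 - 5Q = 28 + 2.5Q + 107, so Q_t = 7.7333. Buyers pay P_b = 154.3333; sellers receive P_s = P_b - 107 = 47.3333.
Consumers lose the trapezoid between P* and P_b out to Q_t plus the triangle from Q_t to Q*: change in CS = 149.5111 - 1210 = -1060.4889.

-1060.49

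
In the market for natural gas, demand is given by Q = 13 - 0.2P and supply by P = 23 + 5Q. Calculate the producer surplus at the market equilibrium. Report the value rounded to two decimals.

44.10

Rewriting demand in inverse form: P = 65 - 5Q.
Setting demand equal to supply, 42 = 10Q, so Q* = 4.2 and P* = 44.
PS is the area between P* and the supply curve from 0 to Q*: (1/2)(4.2)(21) = 44.1.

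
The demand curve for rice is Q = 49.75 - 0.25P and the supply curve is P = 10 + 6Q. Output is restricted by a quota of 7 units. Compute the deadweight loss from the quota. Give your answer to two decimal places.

Rewriting demand in inverse form: P = 199 - 4Q.
Without the quota, 199 - 4Q = 10 + 6Q gives Q* = 18.9.
At Q = 7 the demand price is 199 - 4(7) = 171 and the supply price is 10 + 6(7) = 52.
DWL = (1/2)(gap between curves at 7) x (Q* - 7) = (1/2)(119)(11.9) = 708.05.

708.05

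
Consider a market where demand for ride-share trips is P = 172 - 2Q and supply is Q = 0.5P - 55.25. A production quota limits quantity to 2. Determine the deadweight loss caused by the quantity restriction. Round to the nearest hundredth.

357.78

Rewriting supply in inverse form: P = 110.5 + 2Q.
Unrestricted equilibrium: Q* = (172 - 110.5)/(2 + 2) = 15.375.
At Q = 2 the demand price is 172 - 2(2) = 168 and the supply price is 110.5 + 2(2) = 114.5.
DWL = (1/2)(gap between curves at 2) x (Q* - 2) = (1/2)(53.5)(13.375) = 357.7812.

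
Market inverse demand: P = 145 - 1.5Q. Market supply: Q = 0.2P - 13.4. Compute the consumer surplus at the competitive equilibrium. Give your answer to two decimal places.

108.00

Rewriting supply in inverse form: P = 67 + 5Q.
Set 145 - 1.5Q = 67 + 5Q, which gives 78 = 6.5Q, so Q* = 12 and P* = 145 - 1.5(12) = 127.
Consumer surplus is the triangle under demand above P*: (1/2)(12)(145 - 127) = (1/2)(12)(18) = 108.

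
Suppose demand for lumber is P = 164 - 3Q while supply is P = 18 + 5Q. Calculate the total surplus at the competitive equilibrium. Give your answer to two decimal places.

Setting demand equal to supply, 146 = 8Q, so Q* = 18.25 and P* = 109.25.
CS = (1/2)(18.25)(54.75) = 499.5938 and PS = (1/2)(18.25)(91.25) = 832.6562, so total surplus = 1332.25.

1332.25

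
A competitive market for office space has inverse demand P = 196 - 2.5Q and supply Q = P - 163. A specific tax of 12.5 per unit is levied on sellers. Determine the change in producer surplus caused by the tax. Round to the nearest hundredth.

-27.30

Rewriting supply in inverse form: P = 163 + Q.
Without the tax, 196 - 2.5Q = 163 + Q so Q* = 9.4286 and P* = 172.4286.
A tax on sellers shifts supply up by 12.5: 196 - 2.5Q = 163 + Q + 12.5, so Q_t = 5.8571. Buyers pay P_b = 181.3571; sellers receive P_s = P_b - 12.5 = 168.8571.
PS falls from (1/2)(9.4286)(9.4286) = 44.449 to (1/2)(5.8571)(5.8571) = 17.1531, a change of -27.2959.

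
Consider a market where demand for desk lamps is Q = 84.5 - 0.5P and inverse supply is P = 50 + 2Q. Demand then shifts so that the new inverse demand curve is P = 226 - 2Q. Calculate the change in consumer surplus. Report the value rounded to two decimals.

Rewriting demand in inverse form: P = 169 - 2Q.
Initial equilibrium: Q_0 = 29.75, P_0 = 109.5; CS_0 = (1/2)(29.75)(59.5) = 885.0625, PS_0 = (1/2)(29.75)(59.5) = 885.0625.
New equilibrium: 226 - 2Q = 50 + 2Q gives Q_1 = 44, P_1 = 138; CS_1 = 1936, PS_1 = 1936.
Change in consumer surplus = 1936 - 885.0625 = 1050.9375.

1050.94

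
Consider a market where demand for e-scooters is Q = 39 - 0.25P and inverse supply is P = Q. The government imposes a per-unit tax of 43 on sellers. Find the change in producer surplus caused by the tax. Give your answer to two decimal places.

-231.34

Rewriting demand in inverse form: P = 156 - 4Q.
Pre-tax equilibrium: 156 - 4Q = Q gives Q* = 31.2, P* = 31.2.
A tax on sellers shifts supply up by 43: 156 - 4Q = Q + 43, so Q_t = 22.6. Buyers pay P_b = 65.6; sellers receive P_s = P_b - 43 = 22.6.
Producers lose the trapezoid between P_s and P* out to Q_t plus the triangle from Q_t to Q*: change in PS = 255.38 - 486.72 = -231.34.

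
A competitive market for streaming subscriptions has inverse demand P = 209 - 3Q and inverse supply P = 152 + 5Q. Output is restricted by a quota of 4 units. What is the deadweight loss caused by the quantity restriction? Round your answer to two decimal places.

39.06

Without the quota, 209 - 3Q = 152 + 5Q gives Q* = 7.125.
At Q = 4 the demand price is 209 - 3(4) = 197 and the supply price is 152 + 5(4) = 172.
Deadweight loss is the triangle between the curves from 4 to 7.125: (1/2)(197 - 172)(7.125 - 4) = 39.0625.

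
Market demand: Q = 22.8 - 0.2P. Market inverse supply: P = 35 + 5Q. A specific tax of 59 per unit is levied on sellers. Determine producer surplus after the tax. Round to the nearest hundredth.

10.00

Rewriting demand in inverse form: P = 114 - 5Q.
Pre-tax equilibrium: 114 - 5Q = 35 + 5Q gives Q* = 7.9, P* = 74.5.
A tax on sellers shifts supply up by 59: 114 - 5Q = 35 + 5Q + 59, so Q_t = 2. Buyers pay P_b = 104; sellers receive P_s = P_b - 59 = 45.
PS = (1/2)(Q_t)(P_s - 35) = (1/2)(2)(10) = 10.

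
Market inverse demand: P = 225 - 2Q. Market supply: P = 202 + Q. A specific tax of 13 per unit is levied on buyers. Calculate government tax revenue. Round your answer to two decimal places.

43.33

Pre-tax equilibrium: 225 - 2Q = 202 + Q gives Q* = 7.6667, P* = 209.6667.
A tax on buyers shifts demand down by 13: (225 - 13) - 2Q = 202 + Q, so Q_t = 3.3333. Buyers pay P_b = 218.3333; sellers receive P_s = P_b - 13 = 205.3333.
Tax revenue = t x Q_t = 13 x 3.3333 = 43.3333.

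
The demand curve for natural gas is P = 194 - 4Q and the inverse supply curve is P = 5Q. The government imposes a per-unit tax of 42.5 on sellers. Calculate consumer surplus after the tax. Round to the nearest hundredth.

Pre-tax equilibrium: 194 - 4Q = 5Q gives Q* = 21.5556, P* = 107.7778.
With the tax, sellers need 42.5 more per unit: 194 - 4Q = 5Q + 42.5, so Q_t = 16.8333. Buyers pay P_b = 126.6667; sellers receive P_s = P_b - 42.5 = 84.1667.
CS = (1/2)(Q_t)(194 - P_b) = (1/2)(16.8333)(67.3333) = 566.7222.

566.72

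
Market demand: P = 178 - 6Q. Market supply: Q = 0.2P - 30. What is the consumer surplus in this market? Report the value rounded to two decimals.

19.44

Rewriting supply in inverse form: P = 150 + 5Q.
Setting demand equal to supply, 28 = 11Q, so Q* = 2.5455 and P* = 162.7273.
CS is the area between the demand curve and P* from 0 to Q*: (1/2)(2.5455)(15.2727) = 19.438.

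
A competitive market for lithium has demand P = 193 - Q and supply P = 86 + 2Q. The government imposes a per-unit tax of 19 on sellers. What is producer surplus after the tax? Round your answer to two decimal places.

860.44

Without the tax, 193 - Q = 86 + 2Q so Q* = 35.6667 and P* = 157.3333.
A tax on sellers shifts supply up by 19: 193 - Q = 86 + 2Q + 19, so Q_t = 29.3333. Buyers pay P_b = 163.6667; sellers receive P_s = P_b - 19 = 144.6667.
PS = (1/2)(Q_t)(P_s - 86) = (1/2)(29.3333)(58.6667) = 860.4444.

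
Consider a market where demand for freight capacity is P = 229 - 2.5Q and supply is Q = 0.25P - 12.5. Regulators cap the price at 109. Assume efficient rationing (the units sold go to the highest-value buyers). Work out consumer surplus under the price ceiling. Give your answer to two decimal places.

1498.05

Rewriting supply in inverse form: P = 50 + 4Q.
Free-market equilibrium: 229 - 2.5Q = 50 + 4Q gives Q* = 27.5385, P* = 160.1538.
At P = 109, sellers supply (109 - 50)/4 = 14.75 while buyers want more, so the quantity traded is 14.75 at price 109.
The demand price at Q = 14.75 is 192.125. CS is the trapezoid between demand and 109 over [0, 14.75]: (1/2)[(229 - 109) + (192.125 - 109)](14.75) = 1498.0469.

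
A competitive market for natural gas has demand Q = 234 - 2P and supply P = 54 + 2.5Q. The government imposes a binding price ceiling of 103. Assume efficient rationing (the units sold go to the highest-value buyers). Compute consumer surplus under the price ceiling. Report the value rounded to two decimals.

178.36

Rewriting demand in inverse form: P = 117 - 0.5Q.
Free-market equilibrium: 117 - 0.5Q = 54 + 2.5Q gives Q* = 21, P* = 106.5.
At P = 103, sellers supply (103 - 54)/2.5 = 19.6 while buyers want more, so the quantity traded is 19.6 at price 103.
The demand price at Q = 19.6 is 107.2. CS is the trapezoid between demand and 103 over [0, 19.6]: (1/2)[(117 - 103) + (107.2 - 103)](19.6) = 178.36.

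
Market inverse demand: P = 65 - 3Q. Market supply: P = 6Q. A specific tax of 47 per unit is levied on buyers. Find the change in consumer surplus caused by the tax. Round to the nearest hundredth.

-72.24

Without the tax, 65 - 3Q = 6Q so Q* = 7.2222 and P* = 43.3333.
With the tax, buyers' net willingness to pay falls by 47: (65 - 47) - 3Q = 6Q, so Q_t = 2. Buyers pay P_b = 59; sellers receive P_s = P_b - 47 = 12.
Consumers lose the trapezoid between P* and P_b out to Q_t plus the triangle from Q_t to Q*: change in CS = 6 - 78.2407 = -72.2407.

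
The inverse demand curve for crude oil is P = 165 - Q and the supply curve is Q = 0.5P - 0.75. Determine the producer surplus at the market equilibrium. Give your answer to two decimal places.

2970.25

Rewriting supply in inverse form: P = 1.5 + 2Q.
Set 165 - Q = 1.5 + 2Q, which gives 163.5 = 3Q, so Q* = 54.5 and P* = 165 - (54.5) = 110.5.
Producer surplus is the triangle above supply below P*: (1/2)(54.5)(110.5 - 1.5) = (1/2)(54.5)(109) = 2970.25.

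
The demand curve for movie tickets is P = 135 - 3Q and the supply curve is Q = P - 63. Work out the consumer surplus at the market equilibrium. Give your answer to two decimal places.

486.00

Rewriting supply in inverse form: P = 63 + Q.
Set 135 - 3Q = 63 + Q, which gives 72 = 4Q, so Q* = 18 and P* = 135 - 3(18) = 81.
Consumer surplus is the triangle under demand above P*: (1/2)(18)(135 - 81) = (1/2)(18)(54) = 486.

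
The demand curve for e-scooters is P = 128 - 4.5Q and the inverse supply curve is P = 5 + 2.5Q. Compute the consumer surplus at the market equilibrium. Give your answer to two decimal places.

Equilibrium: 128 - 4.5Q = 5 + 2.5Q, so Q* = 17.5714 and P* = 48.9286.
The demand choke price is 128, so CS = (1/2)(Q*)(128 - P*) = (1/2)(17.5714)(79.0714) = 694.699.

694.70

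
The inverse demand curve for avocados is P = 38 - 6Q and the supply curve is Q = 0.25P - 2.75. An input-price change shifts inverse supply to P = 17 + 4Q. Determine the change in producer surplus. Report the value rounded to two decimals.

-5.76

Rewriting supply in inverse form: P = 11 + 4Q.
Initial equilibrium: Q_0 = 2.7, P_0 = 21.8; CS_0 = (1/2)(2.7)(16.2) = 21.87, PS_0 = (1/2)(2.7)(10.8) = 14.58.
New equilibrium: 38 - 6Q = 17 + 4Q gives Q_1 = 2.1, P_1 = 25.4; CS_1 = 13.23, PS_1 = 8.82.
Change in producer surplus = 8.82 - 14.58 = -5.76.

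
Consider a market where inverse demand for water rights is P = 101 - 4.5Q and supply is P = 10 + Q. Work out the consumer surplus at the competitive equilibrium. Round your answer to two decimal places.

Setting demand equal to supply, 91 = 5.5Q, so Q* = 16.5455 and P* = 26.5455.
Consumer surplus is the triangle under demand above P*: (1/2)(16.5455)(101 - 26.5455) = (1/2)(16.5455)(74.4545) = 615.9421.

615.94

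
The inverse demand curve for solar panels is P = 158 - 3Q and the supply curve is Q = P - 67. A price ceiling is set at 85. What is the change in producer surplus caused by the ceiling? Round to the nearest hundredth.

Rewriting supply in inverse form: P = 67 + Q.
Free-market equilibrium: 158 - 3Q = 67 + Q gives Q* = 22.75, P* = 89.75.
At the ceiling price 85, quantity supplied is (85 - 67)/1 = 18; supply is the short side, so Q = 18 trades at P = 85.
PS goes from (1/2)(22.75)(22.75) = 258.7812 to 162 (computed as (85 - 67)(18) - (1/2)(1)(18)^2), a change of -96.7812.

-96.78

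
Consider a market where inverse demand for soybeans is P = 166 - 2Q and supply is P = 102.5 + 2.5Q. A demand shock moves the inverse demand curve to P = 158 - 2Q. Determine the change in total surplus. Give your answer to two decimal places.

Initial equilibrium: Q_0 = 14.1111, P_0 = 137.7778; CS_0 = (1/2)(14.1111)(28.2222) = 199.1235, PS_0 = (1/2)(14.1111)(35.2778) = 248.9043.
New equilibrium: 158 - 2Q = 102.5 + 2.5Q gives Q_1 = 12.3333, P_1 = 133.3333; CS_1 = 152.1111, PS_1 = 190.1389.
Change in total surplus = (152.1111 + 190.1389) - (199.1235 + 248.9043) = -105.7778.

-105.78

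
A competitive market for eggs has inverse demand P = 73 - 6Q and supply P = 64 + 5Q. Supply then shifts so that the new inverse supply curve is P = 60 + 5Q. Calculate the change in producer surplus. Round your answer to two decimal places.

1.82

Initial equilibrium: Q_0 = 0.8182, P_0 = 68.0909; CS_0 = (1/2)(0.8182)(4.9091) = 2.0083, PS_0 = (1/2)(0.8182)(4.0909) = 1.6736.
New equilibrium: 73 - 6Q = 60 + 5Q gives Q_1 = 1.1818, P_1 = 65.9091; CS_1 = 4.1901, PS_1 = 3.4917.
Change in producer surplus = 3.4917 - 1.6736 = 1.8182.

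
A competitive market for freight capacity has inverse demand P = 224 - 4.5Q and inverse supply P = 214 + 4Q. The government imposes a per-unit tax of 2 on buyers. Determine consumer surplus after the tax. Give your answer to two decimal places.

1.99

Pre-tax equilibrium: 224 - 4.5Q = 214 + 4Q gives Q* = 1.1765, P* = 218.7059.
With the tax, buyers' net willingness to pay falls by 2: (224 - 2) - 4.5Q = 214 + 4Q, so Q_t = 0.9412. Buyers pay P_b = 219.7647; sellers receive P_s = P_b - 2 = 217.7647.
Consumer surplus is the triangle under demand above P_b: (1/2)(0.9412)(224 - 219.7647) = 1.9931.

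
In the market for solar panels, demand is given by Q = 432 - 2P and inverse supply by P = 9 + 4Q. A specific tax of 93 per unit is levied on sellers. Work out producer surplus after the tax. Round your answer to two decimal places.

1283.56

Rewriting demand in inverse form: P = 216 - 0.5Q.
Without the tax, 216 - 0.5Q = 9 + 4Q so Q* = 46 and P* = 193.
With the tax, sellers need 93 more per unit: 216 - 0.5Q = 9 + 4Q + 93, so Q_t = 25.3333. Buyers pay P_b = 203.3333; sellers receive P_s = P_b - 93 = 110.3333.
PS = (1/2)(Q_t)(P_s - 9) = (1/2)(25.3333)(101.3333) = 1283.5556.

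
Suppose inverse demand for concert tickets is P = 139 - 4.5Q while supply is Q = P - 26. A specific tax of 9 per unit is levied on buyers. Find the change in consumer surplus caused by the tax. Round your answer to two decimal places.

-145.26

Rewriting supply in inverse form: P = 26 + Q.
Without the tax, 139 - 4.5Q = 26 + Q so Q* = 20.5455 and P* = 46.5455.
A tax on buyers shifts demand down by 9: (139 - 9) - 4.5Q = 26 + Q, so Q_t = 18.9091. Buyers pay P_b = 53.9091; sellers receive P_s = P_b - 9 = 44.9091.
CS falls from (1/2)(20.5455)(92.4545) = 949.7603 to (1/2)(18.9091)(85.0909) = 804.4959, a change of -145.2645.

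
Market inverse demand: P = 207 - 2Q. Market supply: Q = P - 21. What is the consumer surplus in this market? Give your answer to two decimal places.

Rewriting supply in inverse form: P = 21 + Q.
Setting demand equal to supply, 186 = 3Q, so Q* = 62 and P* = 83.
Consumer surplus is the triangle under demand above P*: (1/2)(62)(207 - 83) = (1/2)(62)(124) = 3844.

3844.00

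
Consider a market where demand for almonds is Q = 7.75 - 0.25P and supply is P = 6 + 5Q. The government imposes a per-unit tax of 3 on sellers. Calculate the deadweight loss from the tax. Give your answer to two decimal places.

0.50

Rewriting demand in inverse form: P = 31 - 4Q.
Pre-tax equilibrium: 31 - 4Q = 6 + 5Q gives Q* = 2.7778, P* = 19.8889.
A tax on sellers shifts supply up by 3: 31 - 4Q = 6 + 5Q + 3, so Q_t = 2.4444. Buyers pay P_b = 21.2222; sellers receive P_s = P_b - 3 = 18.2222.
Deadweight loss is the triangle between the curves from Q_t to Q*: (1/2)(2.7778 - 2.4444)(3) = 0.5.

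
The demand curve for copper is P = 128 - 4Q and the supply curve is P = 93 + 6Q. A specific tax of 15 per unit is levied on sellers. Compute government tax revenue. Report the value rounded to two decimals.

30.00

Without the tax, 128 - 4Q = 93 + 6Q so Q* = 3.5 and P* = 114.
A tax on sellers shifts supply up by 15: 128 - 4Q = 93 + 6Q + 15, so Q_t = 2. Buyers pay P_b = 120; sellers receive P_s = P_b - 15 = 105.
Tax revenue = t x Q_t = 15 x 2 = 30.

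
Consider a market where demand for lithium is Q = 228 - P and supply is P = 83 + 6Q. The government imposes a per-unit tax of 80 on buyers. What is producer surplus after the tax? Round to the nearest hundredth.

258.67

Rewriting demand in inverse form: P = 228 - Q.
Pre-tax equilibrium: 228 - Q = 83 + 6Q gives Q* = 20.7143, P* = 207.2857.
With the tax, buyers' net willingness to pay falls by 80: (228 - 80) - Q = 83 + 6Q, so Q_t = 9.2857. Buyers pay P_b = 218.7143; sellers receive P_s = P_b - 80 = 138.7143.
PS = (1/2)(Q_t)(P_s - 83) = (1/2)(9.2857)(55.7143) = 258.6735.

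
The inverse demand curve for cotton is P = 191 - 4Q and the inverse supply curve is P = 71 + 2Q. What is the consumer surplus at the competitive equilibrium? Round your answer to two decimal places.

800.00

Equilibrium: 191 - 4Q = 71 + 2Q, so Q* = 20 and P* = 111.
CS is the area between the demand curve and P* from 0 to Q*: (1/2)(20)(80) = 800.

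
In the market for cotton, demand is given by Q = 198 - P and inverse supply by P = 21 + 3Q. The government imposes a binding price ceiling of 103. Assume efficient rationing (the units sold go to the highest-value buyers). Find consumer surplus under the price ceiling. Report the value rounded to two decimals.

Rewriting demand in inverse form: P = 198 - Q.
Without the control, 198 - Q = 21 + 3Q so Q* = 44.25 and P* = 153.75.
At the ceiling price 103, quantity supplied is (103 - 21)/3 = 27.3333; supply is the short side, so Q = 27.3333 trades at P = 103.
The demand price at Q = 27.3333 is 170.6667. CS is the trapezoid between demand and 103 over [0, 27.3333]: (1/2)[(198 - 103) + (170.6667 - 103)](27.3333) = 2223.1111.

2223.11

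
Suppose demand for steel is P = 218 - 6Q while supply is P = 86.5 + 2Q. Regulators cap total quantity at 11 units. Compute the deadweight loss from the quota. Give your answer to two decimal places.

118.27

Without the quota, 218 - 6Q = 86.5 + 2Q gives Q* = 16.4375.
At Q = 11 the demand price is 218 - 6(11) = 152 and the supply price is 86.5 + 2(11) = 108.5.
Deadweight loss is the triangle between the curves from 11 to 16.4375: (1/2)(152 - 108.5)(16.4375 - 11) = 118.2656.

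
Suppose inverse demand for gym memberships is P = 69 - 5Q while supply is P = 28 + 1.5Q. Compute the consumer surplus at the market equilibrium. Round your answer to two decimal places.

Setting demand equal to supply, 41 = 6.5Q, so Q* = 6.3077 and P* = 37.4615.
The demand choke price is 69, so CS = (1/2)(Q*)(69 - P*) = (1/2)(6.3077)(31.5385) = 99.4675.

99.47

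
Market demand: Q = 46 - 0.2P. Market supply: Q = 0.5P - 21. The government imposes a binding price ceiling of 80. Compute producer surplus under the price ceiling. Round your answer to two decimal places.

Rewriting demand in inverse form: P = 230 - 5Q.
Rewriting supply in inverse form: P = 42 + 2Q.
Free-market equilibrium: 230 - 5Q = 42 + 2Q gives Q* = 26.8571, P* = 95.7143.
At P = 80, sellers supply (80 - 42)/2 = 19 while buyers want more, so the quantity traded is 19 at price 80.
PS is the triangle above supply below 80: (1/2)(19)(80 - 42) = 361.

361.00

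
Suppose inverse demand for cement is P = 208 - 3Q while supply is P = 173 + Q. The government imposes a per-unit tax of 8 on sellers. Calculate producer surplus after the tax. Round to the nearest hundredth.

22.78

Without the tax, 208 - 3Q = 173 + Q so Q* = 8.75 and P* = 181.75.
A tax on sellers shifts supply up by 8: 208 - 3Q = 173 + Q + 8, so Q_t = 6.75. Buyers pay P_b = 187.75; sellers receive P_s = P_b - 8 = 179.75.
Producer surplus is the triangle above supply below P_s: (1/2)(6.75)(179.75 - 173) = 22.7812.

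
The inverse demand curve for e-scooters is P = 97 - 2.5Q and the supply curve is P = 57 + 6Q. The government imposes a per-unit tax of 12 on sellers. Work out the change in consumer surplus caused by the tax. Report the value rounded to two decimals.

Pre-tax equilibrium: 97 - 2.5Q = 57 + 6Q gives Q* = 4.7059, P* = 85.2353.
With the tax, sellers need 12 more per unit: 97 - 2.5Q = 57 + 6Q + 12, so Q_t = 3.2941. Buyers pay P_b = 88.7647; sellers receive P_s = P_b - 12 = 76.7647.
CS falls from (1/2)(4.7059)(11.7647) = 27.6817 to (1/2)(3.2941)(8.2353) = 13.564, a change of -14.1176.

-14.12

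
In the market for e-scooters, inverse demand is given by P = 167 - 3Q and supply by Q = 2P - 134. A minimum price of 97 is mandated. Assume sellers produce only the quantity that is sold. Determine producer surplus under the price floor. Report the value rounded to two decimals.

Rewriting supply in inverse form: P = 67 + 0.5Q.
Free-market equilibrium: 167 - 3Q = 67 + 0.5Q gives Q* = 28.5714, P* = 81.2857.
At the floor price 97, quantity demanded is (167 - 97)/3 = 23.3333; demand is the short side, so Q = 23.3333 trades at P = 97.
The supply price at Q = 23.3333 is 78.6667. PS is the trapezoid between 97 and supply over [0, 23.3333]: (1/2)[(97 - 67) + (97 - 78.6667)](23.3333) = 563.8889.

563.89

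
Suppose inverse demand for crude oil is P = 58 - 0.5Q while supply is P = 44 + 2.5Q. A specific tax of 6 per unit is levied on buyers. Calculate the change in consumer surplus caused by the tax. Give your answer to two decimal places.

Pre-tax equilibrium: 58 - 0.5Q = 44 + 2.5Q gives Q* = 4.6667, P* = 55.6667.
A tax on buyers shifts demand down by 6: (58 - 6) - 0.5Q = 44 + 2.5Q, so Q_t = 2.6667. Buyers pay P_b = 56.6667; sellers receive P_s = P_b - 6 = 50.6667.
CS falls from (1/2)(4.6667)(2.3333) = 5.4444 to (1/2)(2.6667)(1.3333) = 1.7778, a change of -3.6667.

-3.67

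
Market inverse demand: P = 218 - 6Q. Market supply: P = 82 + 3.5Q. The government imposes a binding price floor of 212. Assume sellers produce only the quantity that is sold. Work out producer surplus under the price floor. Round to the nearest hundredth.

Without the control, 218 - 6Q = 82 + 3.5Q so Q* = 14.3158 and P* = 132.1053.
At P = 212, buyers demand (218 - 212)/6 = 1 while sellers would supply more, so the quantity traded is 1 at price 212.
The supply price at Q = 1 is 85.5. PS is the trapezoid between 212 and supply over [0, 1]: (1/2)[(212 - 82) + (212 - 85.5)](1) = 128.25.

128.25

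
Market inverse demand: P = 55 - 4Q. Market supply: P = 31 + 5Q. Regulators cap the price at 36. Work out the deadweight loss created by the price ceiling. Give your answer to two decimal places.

12.50

Without the control, 55 - 4Q = 31 + 5Q so Q* = 2.6667 and P* = 44.3333.
At P = 36, sellers supply (36 - 31)/5 = 1 while buyers want more, so the quantity traded is 1 at price 36.
At Q = 1 the demand price is 51 and the supply price is 36. Deadweight loss is the triangle between the curves from 1 to 2.6667: (1/2)(51 - 36)(2.6667 - 1) = 12.5.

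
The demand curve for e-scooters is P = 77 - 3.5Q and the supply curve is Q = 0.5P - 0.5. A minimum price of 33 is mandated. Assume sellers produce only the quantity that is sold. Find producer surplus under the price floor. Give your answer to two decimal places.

244.24

Rewriting supply in inverse form: P = 1 + 2Q.
Without the control, 77 - 3.5Q = 1 + 2Q so Q* = 13.8182 and P* = 28.6364.
At P = 33, buyers demand (77 - 33)/3.5 = 12.5714 while sellers would supply more, so the quantity traded is 12.5714 at price 33.
The supply price at Q = 12.5714 is 26.1429. PS is the trapezoid between 33 and supply over [0, 12.5714]: (1/2)[(33 - 1) + (33 - 26.1429)](12.5714) = 244.2449.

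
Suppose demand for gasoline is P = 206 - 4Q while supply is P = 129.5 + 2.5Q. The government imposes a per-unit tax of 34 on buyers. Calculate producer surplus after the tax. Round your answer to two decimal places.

Pre-tax equilibrium: 206 - 4Q = 129.5 + 2.5Q gives Q* = 11.7692, P* = 158.9231.
A tax on buyers shifts demand down by 34: (206 - 34) - 4Q = 129.5 + 2.5Q, so Q_t = 6.5385. Buyers pay P_b = 179.8462; sellers receive P_s = P_b - 34 = 145.8462.
Producer surplus is the triangle above supply below P_s: (1/2)(6.5385)(145.8462 - 129.5) = 53.4393.

53.44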